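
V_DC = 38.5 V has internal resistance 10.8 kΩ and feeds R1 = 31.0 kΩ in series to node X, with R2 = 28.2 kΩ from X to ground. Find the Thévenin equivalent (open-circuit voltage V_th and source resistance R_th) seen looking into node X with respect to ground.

R1' = 10.8 + 31.0 = 41.80 kΩ (source resistance + R1).
Open-circuit (no load on X): V_th = V_DC · R2/(R1' + R2) = 38.5 × 28.2/(41.80 + 28.2) = 15.51 V.
With V_DC suppressed (replaced by a short), R_th = R1' ‖ R2 = (41.80 × 28.2)/(41.80 + 28.2) = 16.84 kΩ.

V_th ≈ 15.5 V, R_th ≈ 16.8 kΩ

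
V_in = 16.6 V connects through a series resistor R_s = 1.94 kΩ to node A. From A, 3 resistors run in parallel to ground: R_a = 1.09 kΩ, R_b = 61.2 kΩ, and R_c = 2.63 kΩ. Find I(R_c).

I ≈ 1.78 mA

Combine the parallel branches: R_p = (1/1.09 + 1/61.2 + 1/2.63)⁻¹ = 0.7610 kΩ.
Node voltage V_A = V_in · R_p/(R_s + R_p) = 16.6 × 0.2818 = 4.677 V.
Branch current I = V_A/R_c = 4.677/2.63 = 1.778 mA.
(Check via current divider: I_total = 6.146 mA; share G_k/ΣG = 0.2894 → same result.)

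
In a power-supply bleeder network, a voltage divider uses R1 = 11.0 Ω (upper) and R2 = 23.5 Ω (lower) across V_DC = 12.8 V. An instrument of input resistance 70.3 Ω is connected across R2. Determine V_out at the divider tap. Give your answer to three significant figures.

First combine the lower leg with the load: R2 ‖ R_L = 17.61 Ω.
Voltage divider with the loaded lower leg: V_out = 12.8 × 17.61/(11.0 + 17.61) = 12.8 × 0.6156 = 7.879 V.

V_out ≈ 7.88 V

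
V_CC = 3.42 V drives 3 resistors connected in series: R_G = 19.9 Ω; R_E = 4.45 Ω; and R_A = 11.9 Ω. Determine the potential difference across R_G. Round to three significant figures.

V ≈ 1.88 V

ΣR = 19.9 + 4.45 + 11.9 = 36.25 Ω.
Voltage divider: V = V_CC · (19.90 / 36.25) = 3.42 × 0.5490 = 1.877 V.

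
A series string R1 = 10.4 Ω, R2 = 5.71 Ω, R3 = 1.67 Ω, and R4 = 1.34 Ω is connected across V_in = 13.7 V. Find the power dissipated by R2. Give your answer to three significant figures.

The common current is I = 13.7/19.12 = 0.7165 A.
P(R2) = I²·R2 = (0.7165)² × 5.71 = 2.932 W.

P ≈ 2.93 W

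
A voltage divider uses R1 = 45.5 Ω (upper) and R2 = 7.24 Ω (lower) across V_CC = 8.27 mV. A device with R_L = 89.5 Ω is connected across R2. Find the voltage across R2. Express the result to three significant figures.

The load sits in parallel with R2, giving an effective lower resistance R2' = R2·R_L/(R2+R_L) = 6.698 Ω.
Then V_out = V_CC · R2'/(R1 + R2') = 8.27 × 6.698/52.20 = 1.061 mV.

V_out ≈ 1.06 mV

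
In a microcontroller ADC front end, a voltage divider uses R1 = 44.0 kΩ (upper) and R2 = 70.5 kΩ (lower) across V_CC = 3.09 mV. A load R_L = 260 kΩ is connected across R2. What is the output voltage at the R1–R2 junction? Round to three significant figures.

V_out ≈ 1.72 mV

First combine the lower leg with the load: R2 ‖ R_L = 55.46 kΩ.
Now apply the divider: V_out = 3.09 × 0.5576 = 1.723 mV.
(Unloaded it would be 1.90 mV; the load pulls it down.)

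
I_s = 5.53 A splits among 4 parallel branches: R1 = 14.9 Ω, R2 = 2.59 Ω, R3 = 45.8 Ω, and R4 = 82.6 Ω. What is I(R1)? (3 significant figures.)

I ≈ 0.762 A

ΣG = 1/14.9 + 1/2.59 + 1/45.8 + 1/82.6 = 0.4872.
Current divider: I(R1) = I_s · G_k/ΣG = 5.53 × (0.06711/0.4872) = 5.53 × 0.1378 = 0.7619 A.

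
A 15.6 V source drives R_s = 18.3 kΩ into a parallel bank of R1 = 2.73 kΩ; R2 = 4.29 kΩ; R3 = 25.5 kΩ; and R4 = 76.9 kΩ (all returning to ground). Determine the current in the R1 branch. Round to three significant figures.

Parallel bank: R_p = 1/(1/2.73 + 1/4.29 + 1/25.5 + 1/76.9) = 1.535 kΩ.
V_A = 15.6 × 1.535/19.83 = 1.207 V.
I(R1) = V_A / R1 = 1.207/2.73 = 0.4421 mA.

I ≈ 0.442 mA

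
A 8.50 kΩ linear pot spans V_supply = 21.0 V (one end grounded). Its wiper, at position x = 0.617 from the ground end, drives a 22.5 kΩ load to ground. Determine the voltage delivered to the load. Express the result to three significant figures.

V_out ≈ 11.9 V

Split the track: R_lower = x·R_p = 5.245 kΩ, R_upper = (1−x)·R_p = 3.256 kΩ.
R_L loads the lower segment: effective lower R = 4.253 kΩ.
Loaded-divider output: V_out = 21.0 × 0.5664 = 11.90 V.
(Unloaded: V_out = x·V_supply = 13.0 V.)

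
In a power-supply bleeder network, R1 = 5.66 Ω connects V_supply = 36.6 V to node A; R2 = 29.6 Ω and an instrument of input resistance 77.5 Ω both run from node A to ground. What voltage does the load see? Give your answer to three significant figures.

First combine the lower leg with the load: R2 ‖ R_L = 21.42 Ω.
Voltage divider with the loaded lower leg: V_out = 36.6 × 21.42/(5.66 + 21.42) = 36.6 × 0.7910 = 28.95 V.
(Unloaded it would be 30.7 V; the load pulls it down.)

V_out ≈ 29.0 V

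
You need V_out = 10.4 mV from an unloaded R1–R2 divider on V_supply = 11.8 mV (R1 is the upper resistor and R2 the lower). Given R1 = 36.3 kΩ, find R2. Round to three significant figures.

R2 ≈ 270 kΩ

The divider ratio is R2/(R1+R2) = 10.4/11.8 = 0.8814.
So R2 = R1 · V_out/(V_supply − V_out) = 36.3 × 10.4/(11.8 − 10.4) = 36.3 × 7.429 = 269.7 kΩ.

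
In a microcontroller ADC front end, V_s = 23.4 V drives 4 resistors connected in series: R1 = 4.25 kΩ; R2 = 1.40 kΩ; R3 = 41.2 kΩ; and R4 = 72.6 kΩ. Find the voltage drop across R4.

V ≈ 14.2 V

Series total: ΣR = 4.25 + 1.40 + 41.2 + 72.6 = 119.5 kΩ.
By the voltage-divider rule, V = 23.4 × 72.60/119.5 = 14.22 V.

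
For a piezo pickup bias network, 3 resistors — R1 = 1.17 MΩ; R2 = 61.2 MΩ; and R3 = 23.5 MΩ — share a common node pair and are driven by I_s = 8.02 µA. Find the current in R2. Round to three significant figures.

Total conductance ΣG = 1/1.17 + 1/61.2 + 1/23.5 = 0.9136 (units of 1/MΩ).
By the current-divider rule, I = I_s · G_k/ΣG = 8.02 × 0.01789 = 0.1434 µA.

I ≈ 0.143 µA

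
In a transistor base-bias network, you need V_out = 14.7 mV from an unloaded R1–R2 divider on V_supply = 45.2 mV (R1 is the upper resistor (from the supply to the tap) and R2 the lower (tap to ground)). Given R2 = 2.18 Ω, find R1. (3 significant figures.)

R1 ≈ 4.52 Ω

Required fraction k = V_out/V_supply = 0.3252.
So R1 = R2 · (V_supply/V_out − 1) = 2.18 × (45.2/14.7 − 1) = 2.18 × 2.075 = 4.523 Ω.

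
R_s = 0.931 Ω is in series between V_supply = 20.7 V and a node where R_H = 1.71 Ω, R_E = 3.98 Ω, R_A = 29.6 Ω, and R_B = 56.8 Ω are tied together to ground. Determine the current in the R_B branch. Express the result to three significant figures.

Combine the parallel branches: R_p = (1/1.71 + 1/3.98 + 1/29.6 + 1/56.8)⁻¹ = 1.127 Ω.
Node voltage V_A = V_supply · R_p/(R_s + R_p) = 20.7 × 0.5476 = 11.33 V.
Branch current I = V_A/R_B = 11.33/56.8 = 0.1996 A.

I ≈ 0.200 A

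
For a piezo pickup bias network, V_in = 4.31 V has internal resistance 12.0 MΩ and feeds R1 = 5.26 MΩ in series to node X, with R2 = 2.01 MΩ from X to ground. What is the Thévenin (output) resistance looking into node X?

R_th ≈ 1.80 MΩ

R1' = 12.0 + 5.26 = 17.26 MΩ (source resistance + R1).
With V_in suppressed (replaced by a short), R_th = R1' ‖ R2 = (17.26 × 2.01)/(17.26 + 2.01) = 1.800 MΩ.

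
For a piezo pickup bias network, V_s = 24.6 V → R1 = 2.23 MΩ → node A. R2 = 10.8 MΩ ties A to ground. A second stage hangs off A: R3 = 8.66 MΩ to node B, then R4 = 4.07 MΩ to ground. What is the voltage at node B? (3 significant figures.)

V_B ≈ 5.69 V

Looking into the second stage from A: R3 + R4 = 12.73 MΩ appears in parallel with R2.
R2 ‖ (R3+R4) = 5.843 MΩ.
So V_A = 24.6 × 0.7238 = 17.80 V.
Then the unloaded second divider: V_B = V_A × R4/(R3+R4) = 17.80 × 0.3197 = 5.692 V.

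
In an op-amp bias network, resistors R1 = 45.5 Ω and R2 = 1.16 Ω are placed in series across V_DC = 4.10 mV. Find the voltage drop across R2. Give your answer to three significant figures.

V ≈ 0.102 mV

Total series resistance ΣR = 45.5 + 1.16 = 46.66 Ω.
By the voltage-divider rule, V = 4.10 × 1.160/46.66 = 0.1019 mV.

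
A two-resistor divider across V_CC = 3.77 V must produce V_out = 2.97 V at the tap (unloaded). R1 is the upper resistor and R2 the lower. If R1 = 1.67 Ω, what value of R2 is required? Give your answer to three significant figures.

R2 ≈ 6.20 Ω

Required fraction k = V_out/V_CC = 0.7878.
Rearranging, R2 = R1·k/(1−k) = 1.67 × 3.713 = 6.200 Ω.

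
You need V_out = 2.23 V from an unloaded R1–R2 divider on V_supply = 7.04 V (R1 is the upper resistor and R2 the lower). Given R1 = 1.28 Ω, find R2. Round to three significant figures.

The divider ratio is R2/(R1+R2) = 2.23/7.04 = 0.3168.
Rearranging, R2 = R1·k/(1−k) = 1.28 × 0.4636 = 0.5934 Ω.

R2 ≈ 0.593 Ω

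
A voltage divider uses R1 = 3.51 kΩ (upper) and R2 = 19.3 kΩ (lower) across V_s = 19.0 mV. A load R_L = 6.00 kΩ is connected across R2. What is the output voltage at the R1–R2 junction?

V_out ≈ 10.8 mV

R2 ‖ R_L = (19.3 × 6.00)/(19.3 + 6.00) = 4.577 kΩ.
Now apply the divider: V_out = 19.0 × 0.5660 = 10.75 mV.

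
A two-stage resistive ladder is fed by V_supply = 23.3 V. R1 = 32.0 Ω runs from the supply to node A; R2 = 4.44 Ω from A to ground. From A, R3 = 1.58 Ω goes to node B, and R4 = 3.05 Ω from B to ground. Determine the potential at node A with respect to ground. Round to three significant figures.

Node A sees R2 in parallel with the series input of stage 2, R3 + R4 = 4.630 Ω.
Effective lower resistance at A: R2 ‖ 4.630 = 2.267 Ω.
V_A = 23.3 × 2.267/(32.0 + 2.267) = 1.541 V.

V_A ≈ 1.54 V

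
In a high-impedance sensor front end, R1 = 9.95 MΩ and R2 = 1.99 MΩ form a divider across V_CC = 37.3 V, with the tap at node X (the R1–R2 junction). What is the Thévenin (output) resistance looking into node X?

With V_CC suppressed (replaced by a short), R_th = R1 ‖ R2 = (9.950 × 1.99)/(9.950 + 1.99) = 1.658 MΩ.

R_th ≈ 1.66 MΩ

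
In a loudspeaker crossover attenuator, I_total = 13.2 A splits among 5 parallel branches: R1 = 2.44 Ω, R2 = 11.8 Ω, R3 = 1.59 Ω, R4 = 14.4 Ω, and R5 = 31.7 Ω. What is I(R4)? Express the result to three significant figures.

Total conductance ΣG = 1/2.44 + 1/11.8 + 1/1.59 + 1/14.4 + 1/31.7 = 1.225 (units of 1/Ω).
Current divider: I(R4) = I_total · G_k/ΣG = 13.2 × (0.06944/1.225) = 13.2 × 0.05671 = 0.7486 A.

I ≈ 0.749 A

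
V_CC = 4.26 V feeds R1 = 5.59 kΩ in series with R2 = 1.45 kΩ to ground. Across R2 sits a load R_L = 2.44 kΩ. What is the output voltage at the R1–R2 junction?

V_out ≈ 0.596 V

First combine the lower leg with the load: R2 ‖ R_L = 0.9095 kΩ.
Voltage divider with the loaded lower leg: V_out = 4.26 × 0.9095/(5.59 + 0.9095) = 4.26 × 0.1399 = 0.5961 V.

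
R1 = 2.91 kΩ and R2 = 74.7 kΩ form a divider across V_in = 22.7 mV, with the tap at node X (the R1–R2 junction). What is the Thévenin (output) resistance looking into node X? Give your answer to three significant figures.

With V_in suppressed (replaced by a short), R_th = R1 ‖ R2 = (2.910 × 74.7)/(2.910 + 74.7) = 2.801 kΩ.

R_th ≈ 2.80 kΩ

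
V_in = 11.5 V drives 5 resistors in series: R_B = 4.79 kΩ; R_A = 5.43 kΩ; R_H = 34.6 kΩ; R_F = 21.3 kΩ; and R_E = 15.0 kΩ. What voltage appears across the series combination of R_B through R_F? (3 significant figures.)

V ≈ 9.37 V

ΣR = 4.79 + 5.43 + 34.6 + 21.3 + 15.0 = 81.12 kΩ.
R_{R_B..R_F} = 4.79 + 5.43 + 34.6 + 21.3 = 66.12 kΩ.
Voltage divider: V = V_in · (66.12 / 81.12) = 11.5 × 0.8151 = 9.374 V.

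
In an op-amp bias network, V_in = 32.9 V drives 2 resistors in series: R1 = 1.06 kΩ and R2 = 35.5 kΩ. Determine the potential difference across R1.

ΣR = 1.06 + 35.5 = 36.56 kΩ.
By the voltage-divider rule, V = 32.9 × 1.060/36.56 = 0.9539 V.

V ≈ 0.954 V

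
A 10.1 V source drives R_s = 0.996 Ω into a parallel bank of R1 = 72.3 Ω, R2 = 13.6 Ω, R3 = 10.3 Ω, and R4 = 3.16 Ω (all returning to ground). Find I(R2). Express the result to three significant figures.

I ≈ 0.495 A

Parallel bank: R_p = 1/(1/72.3 + 1/13.6 + 1/10.3 + 1/3.16) = 1.996 Ω.
V_A = 10.1 × 1.996/2.992 = 6.738 V.
I(R2) = V_A / R2 = 6.738/13.6 = 0.4955 A.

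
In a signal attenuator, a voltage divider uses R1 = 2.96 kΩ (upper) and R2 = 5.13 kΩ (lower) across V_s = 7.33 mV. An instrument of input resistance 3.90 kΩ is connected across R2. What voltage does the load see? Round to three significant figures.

V_out ≈ 3.14 mV

First combine the lower leg with the load: R2 ‖ R_L = 2.216 kΩ.
Then V_out = V_s · R2'/(R1 + R2') = 7.33 × 2.216/5.176 = 3.138 mV.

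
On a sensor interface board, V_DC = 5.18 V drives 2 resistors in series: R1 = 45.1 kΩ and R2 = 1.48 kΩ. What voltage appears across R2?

V ≈ 0.165 V

ΣR = 45.1 + 1.48 = 46.58 kΩ.
V = V_DC · R/ΣR = 5.18 × 0.03177 = 0.1646 V.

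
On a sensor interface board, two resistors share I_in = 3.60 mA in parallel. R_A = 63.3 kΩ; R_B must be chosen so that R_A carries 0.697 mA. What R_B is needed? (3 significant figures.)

R_B ≈ 15.2 kΩ

The fraction through R_A equals R_B/(R_A+R_B).
With f = 0.1936, R_B = R_A · f/(1−f) = 63.3 × 0.2401 = 15.20 kΩ.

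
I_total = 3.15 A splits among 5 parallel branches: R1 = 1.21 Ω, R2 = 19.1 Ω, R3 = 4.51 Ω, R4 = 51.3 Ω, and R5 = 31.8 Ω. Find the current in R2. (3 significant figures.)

ΣG = 1/1.21 + 1/19.1 + 1/4.51 + 1/51.3 + 1/31.8 = 1.151.
By the current-divider rule, I = I_total · G_k/ΣG = 3.15 × 0.04547 = 0.1432 A.

I ≈ 0.143 A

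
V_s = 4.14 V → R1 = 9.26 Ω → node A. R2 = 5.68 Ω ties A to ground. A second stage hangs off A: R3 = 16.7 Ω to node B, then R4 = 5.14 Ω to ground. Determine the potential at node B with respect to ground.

Node A sees R2 in parallel with the series input of stage 2, R3 + R4 = 21.84 Ω.
R2 ‖ (R3+R4) = 4.508 Ω.
First divider: V_A = V_s · 4.508/(9.26 + 4.508) = 1.355 V.
Then the unloaded second divider: V_B = V_A × R4/(R3+R4) = 1.355 × 0.2353 = 0.3190 V.

V_B ≈ 0.319 V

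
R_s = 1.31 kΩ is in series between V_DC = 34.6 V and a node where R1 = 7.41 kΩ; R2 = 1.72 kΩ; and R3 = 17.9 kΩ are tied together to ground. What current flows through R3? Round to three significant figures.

I ≈ 0.961 mA

Equivalent of the parallel group: R_p = 1.295 kΩ.
V_A = 34.6 × 1.295/2.605 = 17.20 V.
I(R3) = V_A / R3 = 17.20/17.9 = 0.9609 mA.
(Check via current divider: I_total = 13.28 mA; share G_k/ΣG = 0.07235 → same result.)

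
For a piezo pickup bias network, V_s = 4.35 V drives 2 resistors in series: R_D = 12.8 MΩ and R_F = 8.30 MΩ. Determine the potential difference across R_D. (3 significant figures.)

Series total: ΣR = 12.8 + 8.30 = 21.10 MΩ.
Voltage divider: V = V_s · (12.80 / 21.10) = 4.35 × 0.6066 = 2.639 V.

V ≈ 2.64 V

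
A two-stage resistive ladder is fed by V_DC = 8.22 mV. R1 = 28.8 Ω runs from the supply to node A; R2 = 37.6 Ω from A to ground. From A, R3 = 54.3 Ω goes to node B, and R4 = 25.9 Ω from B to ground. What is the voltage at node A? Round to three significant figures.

V_A ≈ 3.87 mV

The second stage (R3 + R4 = 80.20 Ω) loads node A in parallel with R2.
Effective lower resistance at A: R2 ‖ 80.20 = 25.60 Ω.
V_A = 8.22 × 25.60/(28.8 + 25.60) = 3.868 mV.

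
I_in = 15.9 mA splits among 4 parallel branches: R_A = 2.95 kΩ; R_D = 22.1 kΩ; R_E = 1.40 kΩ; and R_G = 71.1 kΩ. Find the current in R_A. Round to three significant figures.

ΣG = 1/2.95 + 1/22.1 + 1/1.40 + 1/71.1 = 1.113.
Current divider: I(R_A) = I_in · G_k/ΣG = 15.9 × (0.3390/1.113) = 15.9 × 0.3047 = 4.844 mA.

I ≈ 4.84 mA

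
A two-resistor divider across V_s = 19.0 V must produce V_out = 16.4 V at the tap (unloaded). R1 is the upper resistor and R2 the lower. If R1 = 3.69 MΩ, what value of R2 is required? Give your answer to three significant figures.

R2 ≈ 23.3 MΩ

V_out/V_s = R2/(R1+R2) = 0.8632.
Rearranging, R2 = R1·k/(1−k) = 3.69 × 6.308 = 23.28 MΩ.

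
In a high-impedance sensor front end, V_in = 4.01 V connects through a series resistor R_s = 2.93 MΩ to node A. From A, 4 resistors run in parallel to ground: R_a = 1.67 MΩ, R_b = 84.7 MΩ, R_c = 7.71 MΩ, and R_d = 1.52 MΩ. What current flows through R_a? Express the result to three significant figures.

I ≈ 0.471 µA

Equivalent of the parallel group: R_p = 0.7152 MΩ.
V_A by voltage divider: V_A = 4.01 × 0.7152/(2.93 + 0.7152) = 0.7868 V.
I(R_a) = V_A / R_a = 0.7868/1.67 = 0.4711 µA.
(Equivalently: I_total = 1.100 µA, then current-divider fraction G_k/ΣG = 0.4283.)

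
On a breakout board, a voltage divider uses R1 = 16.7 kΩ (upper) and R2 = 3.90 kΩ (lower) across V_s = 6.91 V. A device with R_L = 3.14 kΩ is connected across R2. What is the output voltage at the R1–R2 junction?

V_out ≈ 0.652 V

R2 ‖ R_L = (3.90 × 3.14)/(3.90 + 3.14) = 1.739 kΩ.
Then V_out = V_s · R2'/(R1 + R2') = 6.91 × 1.739/18.44 = 0.6519 V.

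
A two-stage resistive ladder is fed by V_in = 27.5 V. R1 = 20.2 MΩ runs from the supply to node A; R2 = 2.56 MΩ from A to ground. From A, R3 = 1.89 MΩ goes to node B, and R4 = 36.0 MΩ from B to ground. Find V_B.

V_B ≈ 2.77 V

Node A sees R2 in parallel with the series input of stage 2, R3 + R4 = 37.89 MΩ.
Effective lower resistance at A: R2 ‖ 37.89 = 2.398 MΩ.
V_A = 27.5 × 2.398/(20.2 + 2.398) = 2.918 V.
V_B = V_A × 0.9501 = 2.773 V.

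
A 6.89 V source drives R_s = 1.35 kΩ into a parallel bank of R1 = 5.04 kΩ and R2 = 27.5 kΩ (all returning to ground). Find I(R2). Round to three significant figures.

Combine the parallel branches: R_p = (1/5.04 + 1/27.5)⁻¹ = 4.259 kΩ.
V_A by voltage divider: V_A = 6.89 × 4.259/(1.35 + 4.259) = 5.232 V.
Branch current I = V_A/R2 = 5.232/27.5 = 0.1902 mA.
(Check via current divider: I_total = 1.228 mA; share G_k/ΣG = 0.1549 → same result.)

I ≈ 0.190 mA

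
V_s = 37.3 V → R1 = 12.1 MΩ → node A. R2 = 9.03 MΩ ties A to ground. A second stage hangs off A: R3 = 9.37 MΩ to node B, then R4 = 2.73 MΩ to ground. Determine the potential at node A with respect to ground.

V_A ≈ 11.2 V

The second stage (R3 + R4 = 12.10 MΩ) loads node A in parallel with R2.
R2 ‖ (R3+R4) = 5.171 MΩ.
So V_A = 37.3 × 0.2994 = 11.17 V.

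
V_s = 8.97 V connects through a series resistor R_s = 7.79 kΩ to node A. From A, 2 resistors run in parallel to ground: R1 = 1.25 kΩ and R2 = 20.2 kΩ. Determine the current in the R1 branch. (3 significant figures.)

I ≈ 0.942 mA

Parallel bank: R_p = 1/(1/1.25 + 1/20.2) = 1.177 kΩ.
V_A by voltage divider: V_A = 8.97 × 1.177/(7.79 + 1.177) = 1.178 V.
I(R1) = V_A / R1 = 1.178/1.25 = 0.9420 mA.
(Check via current divider: I_total = 1.000 mA; share G_k/ΣG = 0.9417 → same result.)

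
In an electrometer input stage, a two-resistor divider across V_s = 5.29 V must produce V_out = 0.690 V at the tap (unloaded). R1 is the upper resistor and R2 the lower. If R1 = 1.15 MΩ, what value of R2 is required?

R2 ≈ 0.172 MΩ

The divider ratio is R2/(R1+R2) = 0.690/5.29 = 0.1304.
Rearranging, R2 = R1·k/(1−k) = 1.15 × 0.1500 = 0.1725 MΩ.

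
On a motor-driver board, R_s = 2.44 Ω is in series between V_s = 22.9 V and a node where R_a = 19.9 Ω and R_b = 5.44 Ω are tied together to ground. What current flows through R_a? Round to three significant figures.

Combine the parallel branches: R_p = (1/19.9 + 1/5.44)⁻¹ = 4.272 Ω.
Node voltage V_A = V_s · R_p/(R_s + R_p) = 22.9 × 0.6365 = 14.58 V.
I(R_a) = V_A / R_a = 14.58/19.9 = 0.7324 A.
(Check via current divider: I_total = 3.412 A; share G_k/ΣG = 0.2147 → same result.)

I ≈ 0.732 A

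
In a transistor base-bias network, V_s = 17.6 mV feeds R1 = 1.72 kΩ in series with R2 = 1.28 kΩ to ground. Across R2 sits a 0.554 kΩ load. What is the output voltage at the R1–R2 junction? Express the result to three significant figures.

The load sits in parallel with R2, giving an effective lower resistance R2' = R2·R_L/(R2+R_L) = 0.3867 kΩ.
Now apply the divider: V_out = 17.6 × 0.1835 = 3.230 mV.
(Unloaded it would be 7.51 mV; the load pulls it down.)

V_out ≈ 3.23 mV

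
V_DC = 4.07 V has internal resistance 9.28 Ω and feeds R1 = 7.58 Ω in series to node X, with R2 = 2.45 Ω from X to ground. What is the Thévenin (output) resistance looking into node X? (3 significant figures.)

R_th ≈ 2.14 Ω

R1' = 9.28 + 7.58 = 16.86 Ω (source resistance + R1).
Looking into X with the source shorted: R_th = R1'·R2/(R1'+R2) = 16.86 × 2.45/19.31 = 2.139 Ω.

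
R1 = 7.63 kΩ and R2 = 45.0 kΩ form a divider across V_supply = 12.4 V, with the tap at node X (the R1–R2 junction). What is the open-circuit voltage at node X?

With X open, the divider is unloaded: V_th = 12.4 × 45.0/52.63 = 10.60 V.

V_th ≈ 10.6 V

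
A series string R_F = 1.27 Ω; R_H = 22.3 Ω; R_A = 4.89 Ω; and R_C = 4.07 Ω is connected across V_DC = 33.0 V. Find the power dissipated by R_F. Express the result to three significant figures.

ΣR = 32.53 Ω → I = 33.0/32.53 = 1.014 A.
P(R_F) = I²·R_F = (1.014)² × 1.27 = 1.307 W.

P ≈ 1.31 W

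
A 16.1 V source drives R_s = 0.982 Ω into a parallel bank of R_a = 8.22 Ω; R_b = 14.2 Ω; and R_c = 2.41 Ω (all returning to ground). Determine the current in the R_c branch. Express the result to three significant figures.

Combine the parallel branches: R_p = (1/8.22 + 1/14.2 + 1/2.41)⁻¹ = 1.647 Ω.
V_A = 16.1 × 1.647/2.629 = 10.09 V.
Branch current I = V_A/R_c = 10.09/2.41 = 4.186 A.

I ≈ 4.19 A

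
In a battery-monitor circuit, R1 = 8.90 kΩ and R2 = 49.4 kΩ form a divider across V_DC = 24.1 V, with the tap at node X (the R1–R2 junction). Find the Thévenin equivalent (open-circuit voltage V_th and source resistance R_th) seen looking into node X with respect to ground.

V_th is the unloaded tap voltage: V_DC · R2/(R1+R2) = 24.1 × 0.8473 = 20.42 V.
Looking into X with the source shorted: R_th = R1·R2/(R1+R2) = 8.900 × 49.4/58.30 = 7.541 kΩ.

V_th ≈ 20.4 V, R_th ≈ 7.54 kΩ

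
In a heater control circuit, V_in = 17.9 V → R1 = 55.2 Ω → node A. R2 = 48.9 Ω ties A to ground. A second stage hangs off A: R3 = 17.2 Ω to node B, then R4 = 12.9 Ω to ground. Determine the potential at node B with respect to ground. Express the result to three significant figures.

The second stage (R3 + R4 = 30.10 Ω) loads node A in parallel with R2.
R2 ‖ (R3+R4) = 18.63 Ω.
V_A = 17.9 × 18.63/(55.2 + 18.63) = 4.517 V.
Stage 2 is unloaded, so V_B = V_A · R4/(R3+R4) = 4.517 × 12.9/30.10 = 1.936 V.

V_B ≈ 1.94 V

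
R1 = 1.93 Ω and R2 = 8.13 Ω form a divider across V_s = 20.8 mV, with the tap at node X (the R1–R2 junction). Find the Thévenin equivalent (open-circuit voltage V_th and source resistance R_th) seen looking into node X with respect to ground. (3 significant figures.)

Open-circuit (no load on X): V_th = V_s · R2/(R1 + R2) = 20.8 × 8.13/(1.930 + 8.13) = 16.81 mV.
With V_s suppressed (replaced by a short), R_th = R1 ‖ R2 = (1.930 × 8.13)/(1.930 + 8.13) = 1.560 Ω.

V_th ≈ 16.8 mV, R_th ≈ 1.56 Ω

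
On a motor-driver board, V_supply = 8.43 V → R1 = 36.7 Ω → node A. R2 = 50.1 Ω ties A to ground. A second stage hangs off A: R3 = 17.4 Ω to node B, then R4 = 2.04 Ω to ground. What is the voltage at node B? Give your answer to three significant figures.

The second stage (R3 + R4 = 19.44 Ω) loads node A in parallel with R2.
Effective lower resistance at A: R2 ‖ 19.44 = 14.01 Ω.
So V_A = 8.43 × 0.2762 = 2.328 V.
Then the unloaded second divider: V_B = V_A × R4/(R3+R4) = 2.328 × 0.1049 = 0.2443 V.

V_B ≈ 0.244 V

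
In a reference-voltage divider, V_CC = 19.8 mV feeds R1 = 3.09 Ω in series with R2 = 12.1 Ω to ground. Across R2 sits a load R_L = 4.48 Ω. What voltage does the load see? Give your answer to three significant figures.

V_out ≈ 10.2 mV

First combine the lower leg with the load: R2 ‖ R_L = 3.269 Ω.
Then V_out = V_CC · R2'/(R1 + R2') = 19.8 × 3.269/6.359 = 10.18 mV.
(Unloaded it would be 15.8 mV; the load pulls it down.)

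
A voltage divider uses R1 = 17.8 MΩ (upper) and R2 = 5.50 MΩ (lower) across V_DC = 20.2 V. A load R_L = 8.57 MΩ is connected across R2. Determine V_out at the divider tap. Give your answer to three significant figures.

First combine the lower leg with the load: R2 ‖ R_L = 3.350 MΩ.
Then V_out = V_DC · R2'/(R1 + R2') = 20.2 × 3.350/21.15 = 3.200 V.

V_out ≈ 3.20 V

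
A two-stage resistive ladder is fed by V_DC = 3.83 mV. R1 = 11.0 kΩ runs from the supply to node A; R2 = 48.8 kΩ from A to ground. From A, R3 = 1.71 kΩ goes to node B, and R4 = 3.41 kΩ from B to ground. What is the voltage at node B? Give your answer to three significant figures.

V_B ≈ 0.756 mV

Looking into the second stage from A: R3 + R4 = 5.120 kΩ appears in parallel with R2.
R2 ‖ (R3+R4) = 4.634 kΩ.
V_A = 3.83 × 4.634/(11.0 + 4.634) = 1.135 mV.
Then the unloaded second divider: V_B = V_A × R4/(R3+R4) = 1.135 × 0.6660 = 0.7561 mV.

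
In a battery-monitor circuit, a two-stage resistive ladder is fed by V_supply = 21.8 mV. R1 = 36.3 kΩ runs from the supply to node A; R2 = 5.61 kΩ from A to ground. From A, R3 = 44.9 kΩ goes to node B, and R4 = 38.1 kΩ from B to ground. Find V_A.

Node A sees R2 in parallel with the series input of stage 2, R3 + R4 = 83.00 kΩ.
Effective lower resistance at A: R2 ‖ 83.00 = 5.255 kΩ.
V_A = 21.8 × 5.255/(36.3 + 5.255) = 2.757 mV.

V_A ≈ 2.76 mV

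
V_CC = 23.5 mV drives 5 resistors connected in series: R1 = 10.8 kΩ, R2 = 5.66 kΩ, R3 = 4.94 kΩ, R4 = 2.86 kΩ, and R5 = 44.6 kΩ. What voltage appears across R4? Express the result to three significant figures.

ΣR = 10.8 + 5.66 + 4.94 + 2.86 + 44.6 = 68.86 kΩ.
V = V_CC · R/ΣR = 23.5 × 0.04153 = 0.9760 mV.

V ≈ 0.976 mV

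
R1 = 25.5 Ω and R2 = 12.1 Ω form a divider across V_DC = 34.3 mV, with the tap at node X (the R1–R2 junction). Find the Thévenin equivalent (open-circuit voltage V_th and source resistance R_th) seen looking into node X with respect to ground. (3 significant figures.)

With X open, the divider is unloaded: V_th = 34.3 × 12.1/37.60 = 11.04 mV.
With V_DC suppressed (replaced by a short), R_th = R1 ‖ R2 = (25.50 × 12.1)/(25.50 + 12.1) = 8.206 Ω.

V_th ≈ 11.0 mV, R_th ≈ 8.21 Ω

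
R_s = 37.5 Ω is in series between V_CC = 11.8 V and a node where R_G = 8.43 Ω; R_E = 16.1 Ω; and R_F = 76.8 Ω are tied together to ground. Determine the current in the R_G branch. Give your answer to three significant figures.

Parallel bank: R_p = 1/(1/8.43 + 1/16.1 + 1/76.8) = 5.161 Ω.
Node voltage V_A = V_CC · R_p/(R_s + R_p) = 11.8 × 0.1210 = 1.428 V.
I(R_G) = V_A / R_G = 1.428/8.43 = 0.1693 A.
(Equivalently: I_total = 0.2766 A, then current-divider fraction G_k/ΣG = 0.6122.)

I ≈ 0.169 A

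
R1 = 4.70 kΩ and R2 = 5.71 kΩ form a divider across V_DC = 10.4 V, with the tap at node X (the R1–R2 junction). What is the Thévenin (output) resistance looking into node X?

Looking into X with the source shorted: R_th = R1·R2/(R1+R2) = 4.700 × 5.71/10.41 = 2.578 kΩ.

R_th ≈ 2.58 kΩ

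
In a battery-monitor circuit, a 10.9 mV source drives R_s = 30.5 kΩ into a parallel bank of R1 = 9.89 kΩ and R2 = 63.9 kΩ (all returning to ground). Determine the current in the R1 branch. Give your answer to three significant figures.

Equivalent of the parallel group: R_p = 8.564 kΩ.
V_A = 10.9 × 8.564/39.06 = 2.390 mV.
Branch current I = V_A/R1 = 2.390/9.89 = 0.2416 µA.

I ≈ 0.242 µA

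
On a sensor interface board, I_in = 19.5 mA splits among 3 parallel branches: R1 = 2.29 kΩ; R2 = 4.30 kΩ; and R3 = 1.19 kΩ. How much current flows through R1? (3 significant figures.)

I ≈ 5.64 mA

Conductances: ΣG = 1/2.29 + 1/4.30 + 1/1.19 = 1.510 (1/kΩ).
Current divider: I(R1) = I_in · G_k/ΣG = 19.5 × (0.4367/1.510) = 19.5 × 0.2893 = 5.641 mA.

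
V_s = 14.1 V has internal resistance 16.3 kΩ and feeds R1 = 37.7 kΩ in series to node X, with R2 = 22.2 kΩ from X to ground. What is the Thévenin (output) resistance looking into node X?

R1' = 16.3 + 37.7 = 54.00 kΩ (source resistance + R1).
With V_s suppressed (replaced by a short), R_th = R1' ‖ R2 = (54.00 × 22.2)/(54.00 + 22.2) = 15.73 kΩ.

R_th ≈ 15.7 kΩ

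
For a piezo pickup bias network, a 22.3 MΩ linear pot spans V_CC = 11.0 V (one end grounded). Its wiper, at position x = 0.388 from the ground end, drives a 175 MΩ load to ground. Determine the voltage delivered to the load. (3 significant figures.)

The pot divides into 13.65 MΩ above the wiper and 8.652 MΩ below.
Lower segment in parallel with the load: 8.652 ‖ 175 = 8.245 MΩ.
Then V_out = V_CC · 8.245/(13.65 + 8.245) = 4.143 V.

V_out ≈ 4.14 V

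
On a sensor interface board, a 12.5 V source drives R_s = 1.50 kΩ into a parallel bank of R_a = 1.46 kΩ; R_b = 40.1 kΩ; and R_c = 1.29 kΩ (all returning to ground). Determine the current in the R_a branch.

I ≈ 2.65 mA

Parallel bank: R_p = 1/(1/1.46 + 1/40.1 + 1/1.29) = 0.6734 kΩ.
V_A = 12.5 × 0.6734/2.173 = 3.873 V.
Branch current I = V_A/R_a = 3.873/1.46 = 2.653 mA.
(Check via current divider: I_total = 5.751 mA; share G_k/ΣG = 0.4612 → same result.)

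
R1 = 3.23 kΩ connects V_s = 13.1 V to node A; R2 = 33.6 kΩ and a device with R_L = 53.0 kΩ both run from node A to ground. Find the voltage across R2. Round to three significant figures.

First combine the lower leg with the load: R2 ‖ R_L = 20.56 kΩ.
Now apply the divider: V_out = 13.1 × 0.8642 = 11.32 V.

V_out ≈ 11.3 V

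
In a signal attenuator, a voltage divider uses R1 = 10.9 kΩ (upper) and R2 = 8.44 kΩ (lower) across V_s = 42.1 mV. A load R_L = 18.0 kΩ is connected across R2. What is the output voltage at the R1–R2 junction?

The load sits in parallel with R2, giving an effective lower resistance R2' = R2·R_L/(R2+R_L) = 5.746 kΩ.
Now apply the divider: V_out = 42.1 × 0.3452 = 14.53 mV.

V_out ≈ 14.5 mV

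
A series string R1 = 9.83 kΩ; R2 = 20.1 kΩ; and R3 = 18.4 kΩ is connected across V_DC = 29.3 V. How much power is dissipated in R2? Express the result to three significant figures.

P ≈ 7.39 mW

ΣR = 48.33 kΩ → I = 29.3/48.33 = 0.6062 mA.
P = I²R = 0.3675 × 20.1 = 7.388 mW.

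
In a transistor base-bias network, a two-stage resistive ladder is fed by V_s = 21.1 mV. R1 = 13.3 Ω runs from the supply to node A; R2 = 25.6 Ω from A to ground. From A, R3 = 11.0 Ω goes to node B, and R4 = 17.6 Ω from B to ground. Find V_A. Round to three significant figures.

V_A ≈ 10.6 mV

The second stage (R3 + R4 = 28.60 Ω) loads node A in parallel with R2.
R2 ‖ (R3+R4) = 13.51 Ω.
So V_A = 21.1 × 0.5039 = 10.63 mV.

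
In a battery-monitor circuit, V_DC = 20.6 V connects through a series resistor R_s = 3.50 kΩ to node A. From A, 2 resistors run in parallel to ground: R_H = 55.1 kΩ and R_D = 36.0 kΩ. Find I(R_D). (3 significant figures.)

Parallel bank: R_p = 1/(1/55.1 + 1/36.0) = 21.77 kΩ.
Node voltage V_A = V_DC · R_p/(R_s + R_p) = 20.6 × 0.8615 = 17.75 V.
Branch current I = V_A/R_D = 17.75/36.0 = 0.4930 mA.

I ≈ 0.493 mA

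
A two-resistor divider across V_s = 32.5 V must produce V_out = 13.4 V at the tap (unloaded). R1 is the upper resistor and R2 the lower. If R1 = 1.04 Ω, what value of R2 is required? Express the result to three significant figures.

The divider ratio is R2/(R1+R2) = 13.4/32.5 = 0.4123.
Rearranging, R2 = R1·k/(1−k) = 1.04 × 0.7016 = 0.7296 Ω.

R2 ≈ 0.730 Ω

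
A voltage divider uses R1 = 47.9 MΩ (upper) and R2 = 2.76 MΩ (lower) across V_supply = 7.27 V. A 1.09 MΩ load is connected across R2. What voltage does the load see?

First combine the lower leg with the load: R2 ‖ R_L = 0.7814 MΩ.
Voltage divider with the loaded lower leg: V_out = 7.27 × 0.7814/(47.9 + 0.7814) = 7.27 × 0.01605 = 0.1167 V.

V_out ≈ 0.117 V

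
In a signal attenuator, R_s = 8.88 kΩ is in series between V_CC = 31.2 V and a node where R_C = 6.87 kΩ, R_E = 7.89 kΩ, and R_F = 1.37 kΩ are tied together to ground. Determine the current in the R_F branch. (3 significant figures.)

Equivalent of the parallel group: R_p = 0.9978 kΩ.
Node voltage V_A = V_CC · R_p/(R_s + R_p) = 31.2 × 0.1010 = 3.152 V.
I(R_F) = V_A / R_F = 3.152/1.37 = 2.300 mA.

I ≈ 2.30 mA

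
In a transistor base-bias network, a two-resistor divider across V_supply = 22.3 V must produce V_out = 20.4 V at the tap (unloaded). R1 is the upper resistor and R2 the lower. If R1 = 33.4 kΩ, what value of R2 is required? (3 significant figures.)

The divider ratio is R2/(R1+R2) = 20.4/22.3 = 0.9148.
Rearranging, R2 = R1·k/(1−k) = 33.4 × 10.74 = 358.6 kΩ.

R2 ≈ 359 kΩ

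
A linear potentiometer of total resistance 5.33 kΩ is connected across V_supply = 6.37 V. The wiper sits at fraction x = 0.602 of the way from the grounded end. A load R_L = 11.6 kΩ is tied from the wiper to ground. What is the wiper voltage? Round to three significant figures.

V_out ≈ 3.45 V

Split the track: R_lower = x·R_p = 3.209 kΩ, R_upper = (1−x)·R_p = 2.121 kΩ.
(x·R_p) ‖ R_L = 2.513 kΩ.
Then V_out = V_supply · 2.513/(2.121 + 2.513) = 3.454 V.
(Unloaded: V_out = x·V_supply = 3.83 V.)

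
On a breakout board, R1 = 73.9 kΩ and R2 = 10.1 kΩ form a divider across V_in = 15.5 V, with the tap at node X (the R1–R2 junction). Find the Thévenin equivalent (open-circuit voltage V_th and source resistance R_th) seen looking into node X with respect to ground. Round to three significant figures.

V_th ≈ 1.86 V, R_th ≈ 8.89 kΩ

V_th is the unloaded tap voltage: V_in · R2/(R1+R2) = 15.5 × 0.1202 = 1.864 V.
With V_in suppressed (replaced by a short), R_th = R1 ‖ R2 = (73.90 × 10.1)/(73.90 + 10.1) = 8.886 kΩ.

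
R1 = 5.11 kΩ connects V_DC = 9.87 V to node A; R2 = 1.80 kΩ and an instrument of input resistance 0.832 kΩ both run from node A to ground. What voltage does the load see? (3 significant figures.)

First combine the lower leg with the load: R2 ‖ R_L = 0.5690 kΩ.
Now apply the divider: V_out = 9.87 × 0.1002 = 0.9889 V.

V_out ≈ 0.989 V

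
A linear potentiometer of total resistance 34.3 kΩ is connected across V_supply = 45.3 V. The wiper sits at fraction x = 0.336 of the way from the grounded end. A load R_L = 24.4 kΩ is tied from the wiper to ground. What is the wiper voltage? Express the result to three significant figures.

V_out ≈ 11.6 V

Split the track: R_lower = x·R_p = 11.52 kΩ, R_upper = (1−x)·R_p = 22.78 kΩ.
(x·R_p) ‖ R_L = 7.828 kΩ.
V_out = 45.3 × 7.828/(22.78 + 7.828) = 11.59 V.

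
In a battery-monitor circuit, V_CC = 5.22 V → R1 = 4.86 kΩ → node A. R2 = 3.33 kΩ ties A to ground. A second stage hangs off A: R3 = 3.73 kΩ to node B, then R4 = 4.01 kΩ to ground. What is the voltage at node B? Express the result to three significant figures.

V_B ≈ 0.876 V

Node A sees R2 in parallel with the series input of stage 2, R3 + R4 = 7.740 kΩ.
R2 ‖ (R3+R4) = 2.328 kΩ.
V_A = 5.22 × 2.328/(4.86 + 2.328) = 1.691 V.
V_B = V_A × 0.5181 = 0.8760 V.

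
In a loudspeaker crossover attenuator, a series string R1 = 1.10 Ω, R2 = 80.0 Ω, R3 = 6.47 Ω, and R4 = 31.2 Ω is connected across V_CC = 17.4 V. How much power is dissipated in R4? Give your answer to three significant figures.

P ≈ 0.670 W

ΣR = 118.8 Ω → I = 17.4/118.8 = 0.1465 A.
V(R4) = I·R = 4.571 V; P = V·I = 4.571 × 0.1465 = 0.6696 W.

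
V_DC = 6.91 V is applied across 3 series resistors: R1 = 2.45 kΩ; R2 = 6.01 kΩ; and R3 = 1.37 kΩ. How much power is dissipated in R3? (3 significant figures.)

P ≈ 0.677 mW

Series current I = V_DC/ΣR = 6.91/9.830 = 0.7030 mA.
V(R3) = I·R = 0.9630 V; P = V·I = 0.9630 × 0.7030 = 0.6770 mW.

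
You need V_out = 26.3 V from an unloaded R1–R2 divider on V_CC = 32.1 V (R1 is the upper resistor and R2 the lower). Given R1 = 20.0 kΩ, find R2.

R2 ≈ 90.7 kΩ

Required fraction k = V_out/V_CC = 0.8193.
R2 = R1 · 0.8193/(1 − 0.8193) = 90.69 kΩ.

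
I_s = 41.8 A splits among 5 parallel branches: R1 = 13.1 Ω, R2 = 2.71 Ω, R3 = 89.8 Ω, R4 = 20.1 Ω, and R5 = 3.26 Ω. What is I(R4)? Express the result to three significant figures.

Conductances: ΣG = 1/13.1 + 1/2.71 + 1/89.8 + 1/20.1 + 1/3.26 = 0.8130 (1/Ω).
Current divider: I(R4) = I_s · G_k/ΣG = 41.8 × (0.04975/0.8130) = 41.8 × 0.06120 = 2.558 A.

I ≈ 2.56 A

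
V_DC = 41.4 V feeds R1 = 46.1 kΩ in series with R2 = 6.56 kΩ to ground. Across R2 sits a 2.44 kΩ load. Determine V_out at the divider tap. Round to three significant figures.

V_out ≈ 1.54 V

The load sits in parallel with R2, giving an effective lower resistance R2' = R2·R_L/(R2+R_L) = 1.778 kΩ.
Voltage divider with the loaded lower leg: V_out = 41.4 × 1.778/(46.1 + 1.778) = 41.4 × 0.03715 = 1.538 V.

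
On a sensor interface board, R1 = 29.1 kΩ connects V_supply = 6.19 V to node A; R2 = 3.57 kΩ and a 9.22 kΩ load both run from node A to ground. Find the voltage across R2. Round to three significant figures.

V_out ≈ 0.503 V

First combine the lower leg with the load: R2 ‖ R_L = 2.574 kΩ.
Voltage divider with the loaded lower leg: V_out = 6.19 × 2.574/(29.1 + 2.574) = 6.19 × 0.08125 = 0.5029 V.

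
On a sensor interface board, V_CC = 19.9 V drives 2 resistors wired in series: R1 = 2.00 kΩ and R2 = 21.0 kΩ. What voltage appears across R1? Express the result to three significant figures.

V ≈ 1.73 V

ΣR = 2.00 + 21.0 = 23.00 kΩ.
By the voltage-divider rule, V = 19.9 × 2.000/23.00 = 1.730 V.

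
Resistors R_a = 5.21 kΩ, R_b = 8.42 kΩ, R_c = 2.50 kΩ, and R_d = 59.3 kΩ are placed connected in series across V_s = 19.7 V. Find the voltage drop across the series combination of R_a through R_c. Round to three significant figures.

V ≈ 4.21 V

ΣR = 5.21 + 8.42 + 2.50 + 59.3 = 75.43 kΩ.
R_{R_a..R_c} = 5.21 + 8.42 + 2.50 = 16.13 kΩ.
Voltage divider: V = V_s · (16.13 / 75.43) = 19.7 × 0.2138 = 4.213 V.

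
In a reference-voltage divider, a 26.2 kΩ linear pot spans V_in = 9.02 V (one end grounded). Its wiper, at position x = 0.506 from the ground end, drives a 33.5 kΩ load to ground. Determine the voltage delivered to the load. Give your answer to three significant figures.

Split the track: R_lower = x·R_p = 13.26 kΩ, R_upper = (1−x)·R_p = 12.94 kΩ.
R_L loads the lower segment: effective lower R = 9.498 kΩ.
Then V_out = V_in · 9.498/(12.94 + 9.498) = 3.818 V.

V_out ≈ 3.82 V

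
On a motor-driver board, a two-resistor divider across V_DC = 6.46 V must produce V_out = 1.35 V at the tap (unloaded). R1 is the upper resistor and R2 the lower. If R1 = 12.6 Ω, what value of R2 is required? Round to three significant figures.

R2 ≈ 3.33 Ω

V_out/V_DC = R2/(R1+R2) = 0.2090.
R2 = R1 · 0.2090/(1 − 0.2090) = 3.329 Ω.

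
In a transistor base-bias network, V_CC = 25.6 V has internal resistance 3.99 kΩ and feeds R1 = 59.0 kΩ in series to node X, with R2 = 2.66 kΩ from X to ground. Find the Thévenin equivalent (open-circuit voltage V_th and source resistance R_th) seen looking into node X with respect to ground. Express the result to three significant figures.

R1' = 3.99 + 59.0 = 62.99 kΩ (source resistance + R1).
Open-circuit (no load on X): V_th = V_CC · R2/(R1' + R2) = 25.6 × 2.66/(62.99 + 2.66) = 1.037 V.
With V_CC suppressed (replaced by a short), R_th = R1' ‖ R2 = (62.99 × 2.66)/(62.99 + 2.66) = 2.552 kΩ.

V_th ≈ 1.04 V, R_th ≈ 2.55 kΩ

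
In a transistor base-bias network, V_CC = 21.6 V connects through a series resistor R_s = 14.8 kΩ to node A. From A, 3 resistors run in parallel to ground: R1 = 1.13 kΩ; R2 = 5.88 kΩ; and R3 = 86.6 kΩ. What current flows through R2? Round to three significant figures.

Equivalent of the parallel group: R_p = 0.9376 kΩ.
Node voltage V_A = V_CC · R_p/(R_s + R_p) = 21.6 × 0.05958 = 1.287 V.
Branch current I = V_A/R2 = 1.287/5.88 = 0.2189 mA.
(Check via current divider: I_total = 1.373 mA; share G_k/ΣG = 0.1595 → same result.)

I ≈ 0.219 mA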